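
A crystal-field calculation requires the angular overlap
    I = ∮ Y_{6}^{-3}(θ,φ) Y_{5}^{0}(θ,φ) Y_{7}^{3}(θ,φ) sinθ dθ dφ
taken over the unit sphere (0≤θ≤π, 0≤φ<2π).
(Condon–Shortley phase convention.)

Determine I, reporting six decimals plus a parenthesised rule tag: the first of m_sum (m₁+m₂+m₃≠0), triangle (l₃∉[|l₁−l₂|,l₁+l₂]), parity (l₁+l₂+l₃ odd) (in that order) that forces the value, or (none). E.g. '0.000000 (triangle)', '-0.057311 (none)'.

m-sum 0 ✓  L=18 even ✓  1≤7≤11 ✓
Π(2lᵢ+1) = 13×11×15 = 2145
triangle coeff Δ(6,5,7) = 1/174594420
Σ_t [0,4]: t=0:+1/4147200 t=1:−1/207360 t=2:+1/82944 t=3:−1/207360 t=4:+1/4147200 = 1/345600
(3j)²=420/46189 [(6 5 7; 0 0 0)], sign=-1
Σ_t [1,4]: t=1:−1/11612160 t=2:+1/725760 t=3:−1/414720 t=4:+1/2073600 = -37/58060800
(3j)²=4107/646646 [(6 5 7; -3 0 3)], sign=-1
⇒ 4πI² = 1848150/14919047
I = (+1)√(1848150/14919047/(4π)) = 0.09928717
No selection rule forces the value: the integral is nonzero (none).

0.099287 (none)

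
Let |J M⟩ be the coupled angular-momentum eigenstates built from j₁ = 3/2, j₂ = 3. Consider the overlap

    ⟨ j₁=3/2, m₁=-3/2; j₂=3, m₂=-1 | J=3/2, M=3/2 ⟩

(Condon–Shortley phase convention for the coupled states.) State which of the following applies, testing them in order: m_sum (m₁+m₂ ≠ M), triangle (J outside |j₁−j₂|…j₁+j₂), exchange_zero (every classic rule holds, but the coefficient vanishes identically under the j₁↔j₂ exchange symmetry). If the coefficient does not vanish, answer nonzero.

m-sum: m₁+m₂ = -3/2+(-1) = -5/2, M = 3/2  ✗ ⇒ coefficient is 0

m_sum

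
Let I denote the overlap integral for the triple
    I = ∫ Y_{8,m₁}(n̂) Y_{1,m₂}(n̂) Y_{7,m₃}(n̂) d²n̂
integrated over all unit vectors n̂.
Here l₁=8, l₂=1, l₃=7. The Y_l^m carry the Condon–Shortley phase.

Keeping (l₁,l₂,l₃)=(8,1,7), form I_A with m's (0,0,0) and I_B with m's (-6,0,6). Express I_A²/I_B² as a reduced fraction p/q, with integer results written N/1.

l's match ⇒ only the (l;m) 3-j factors differ between A and B.
A: triangle coeff Δ(8,1,7) = 1/2040; Σ_t [1,1]: t=1:−1/25401600 = -1/25401600; (3j)²=8/255 [(8 1 7; 0 0 0)], sign=+1
B: triangle coeff Δ(8,1,7) = 1/2040; Σ_t [1,1]: t=1:−1/6227020800 = -1/6227020800; (3j)²=7/510 [(8 1 7; -6 0 6)], sign=+1
I_A²/I_B² = (8/255)/(7/510) = 16/7

16/7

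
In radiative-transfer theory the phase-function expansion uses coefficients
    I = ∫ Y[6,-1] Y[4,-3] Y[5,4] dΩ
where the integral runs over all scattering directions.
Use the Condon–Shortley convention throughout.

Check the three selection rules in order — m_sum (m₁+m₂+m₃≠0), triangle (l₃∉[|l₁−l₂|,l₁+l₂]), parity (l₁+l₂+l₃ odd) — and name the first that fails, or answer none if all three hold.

parity

m₁+m₂+m₃ = -1 − 3 + 4 = 0  ✓
triangle: |6−4|=2 ≤ l₃=5 ≤ 6+4=10  ✓
parity: l₁+l₂+l₃ = 15 is odd  ✗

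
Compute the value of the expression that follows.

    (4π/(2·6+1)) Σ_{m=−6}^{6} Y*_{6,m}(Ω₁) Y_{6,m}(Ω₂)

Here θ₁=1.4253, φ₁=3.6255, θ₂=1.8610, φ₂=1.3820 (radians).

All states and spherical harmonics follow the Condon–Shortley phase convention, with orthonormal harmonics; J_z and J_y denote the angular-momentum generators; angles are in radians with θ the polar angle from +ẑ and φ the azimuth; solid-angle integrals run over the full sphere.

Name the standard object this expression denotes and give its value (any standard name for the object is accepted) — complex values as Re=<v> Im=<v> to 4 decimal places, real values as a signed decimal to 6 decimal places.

Legendre polynomial (addition theorem), +0.087154

This sum is the spherical-harmonic addition theorem: it equals the Legendre polynomial P_l(cos γ) of the angle γ between the two directions.
Expand P_6 via completeness: Σ_{m} conj(Y_{6,m}) at Ω₁ times Y_{6,m} at Ω₂ —
  [-6]  conj(Y_{6,-6})(Ω₁) = (-0.440464, 0.106925) ; Y_{6,-6}(Ω₂) = (-0.158575, -0.338574) ; Δ = (0.106049, 0.132174)
  [-5]  conj(Y_{6,-5})(Ω₁) = (0.172658, -0.152062) ; Y_{6,-5}(Ω₂) = (-0.313244, 0.226866) ; Δ = (-0.019586, 0.086803)
  [-4]  conj(Y_{6,-4})(Ω₁) = (0.093792, -0.245574) ; Y_{6,-4}(Ω₂) = (-0.021749, -0.020473) ; Δ = (-0.007068, 0.003421)
  [-3]  conj(Y_{6,-3})(Ω₁) = (0.030088, 0.251491) ; Y_{6,-3}(Ω₂) = (-0.184714, 0.290483) ; Δ = (-0.078612, -0.037714)
  [-2]  conj(Y_{6,-2})(Ω₁) = (0.115040, 0.167083) ; Y_{6,-2}(Ω₂) = (0.070214, 0.027848) ; Δ = (0.003424, 0.014935)
  [-1]  conj(Y_{6,-1})(Ω₁) = (-0.229339, -0.120538) ; Y_{6,-1}(Ω₂) = (-0.058613, 0.306756) ; Δ = (0.050418, -0.063286)
  [+0]  conj(Y_{6,0})(Ω₁) = (-0.186252, -0.000000) ; Y_{6,0}(Ω₂) = (0.102497, 0.000000) ; Δ = (-0.019090, -0.000000)
  [+1]  conj(Y_{6,1})(Ω₁) = (0.229339, -0.120538) ; Y_{6,1}(Ω₂) = (0.058613, 0.306756) ; Δ = (0.050418, 0.063286)
  [+2]  conj(Y_{6,2})(Ω₁) = (0.115040, -0.167083) ; Y_{6,2}(Ω₂) = (0.070214, -0.027848) ; Δ = (0.003424, -0.014935)
  [+3]  conj(Y_{6,3})(Ω₁) = (-0.030088, 0.251491) ; Y_{6,3}(Ω₂) = (0.184714, 0.290483) ; Δ = (-0.078612, 0.037714)
  [+4]  conj(Y_{6,4})(Ω₁) = (0.093792, 0.245574) ; Y_{6,4}(Ω₂) = (-0.021749, 0.020473) ; Δ = (-0.007068, -0.003421)
  [+5]  conj(Y_{6,5})(Ω₁) = (-0.172658, -0.152062) ; Y_{6,5}(Ω₂) = (0.313244, 0.226866) ; Δ = (-0.019586, -0.086803)
  [+6]  conj(Y_{6,6})(Ω₁) = (-0.440464, -0.106925) ; Y_{6,6}(Ω₂) = (-0.158575, 0.338574) ; Δ = (0.106049, -0.132174)
Total Σ_m = (0.090161, 0.000000). Multiply by 0.966644: (0.087154, 0.000000). P_6(cos γ) = 0.087154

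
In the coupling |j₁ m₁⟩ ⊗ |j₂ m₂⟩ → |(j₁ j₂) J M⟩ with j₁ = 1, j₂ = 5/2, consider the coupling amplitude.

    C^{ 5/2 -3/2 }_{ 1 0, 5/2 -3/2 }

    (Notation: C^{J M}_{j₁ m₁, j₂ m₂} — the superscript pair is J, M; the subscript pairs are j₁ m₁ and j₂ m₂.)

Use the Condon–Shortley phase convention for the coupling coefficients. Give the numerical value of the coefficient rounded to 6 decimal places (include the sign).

+0.507093

√[6·1!1!4!/7! · 1!1!1!4!1!4!] = √(576/35)
  +(−1)^0/∏(0,1,1,1,0,3)! = 1/6  (running 1/6)
  +(−1)^1/∏(1,0,0,0,1,4)! = -1/24  (running 1/8)
⟨..|..⟩ = √(576/35)·(1/8) = +0.507093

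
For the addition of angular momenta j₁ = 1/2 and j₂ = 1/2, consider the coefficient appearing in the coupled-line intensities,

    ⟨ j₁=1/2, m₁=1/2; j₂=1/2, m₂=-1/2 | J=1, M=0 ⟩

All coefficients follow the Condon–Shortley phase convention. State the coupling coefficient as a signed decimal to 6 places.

+√(1/2) = +0.707107

j₁+j₂−J=0  J+j₁−j₂=1  J−j₁+j₂=1  j₁+j₂+J+1=3
(j₁±m₁, j₂±m₂, J±M) = (1,0,0,1,1,1)
P² = 1/2
sum k=0..0:
  [0] +1/1 = 1
S = 1
C² = P²·S² = 1/2 ; C = +0.707107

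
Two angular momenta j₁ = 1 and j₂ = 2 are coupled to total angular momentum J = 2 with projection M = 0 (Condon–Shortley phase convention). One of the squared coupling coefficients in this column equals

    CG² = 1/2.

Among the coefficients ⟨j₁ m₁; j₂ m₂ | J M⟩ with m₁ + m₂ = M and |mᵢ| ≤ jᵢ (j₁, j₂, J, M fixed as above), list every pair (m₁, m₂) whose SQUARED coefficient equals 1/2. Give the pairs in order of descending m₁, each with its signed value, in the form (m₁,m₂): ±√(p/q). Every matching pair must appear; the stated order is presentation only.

Admissible pairs with m₁+m₂ = M = 0: (-1,1), (0,0), (1,-1)
  (m₁,m₂)=(1,-1): CG² = 1/2, CG = +√(1/2)   ← matches the target
  (m₁,m₂)=(0,0): CG² = 0/1, CG = 0
  (m₁,m₂)=(-1,1): CG² = 1/2, CG = −√(1/2)   ← matches the target
Pairs with CG² = 1/2: (1,-1): +√(1/2); (-1,1): −√(1/2)

(1,-1): +√(1/2); (-1,1): −√(1/2)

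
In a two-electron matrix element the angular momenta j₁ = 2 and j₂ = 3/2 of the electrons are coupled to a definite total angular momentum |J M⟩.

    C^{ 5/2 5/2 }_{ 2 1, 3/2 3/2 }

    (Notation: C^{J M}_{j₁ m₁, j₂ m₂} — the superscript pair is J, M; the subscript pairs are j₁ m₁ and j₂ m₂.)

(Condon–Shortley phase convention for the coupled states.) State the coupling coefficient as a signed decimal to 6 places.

triangle: 1!*3!*2!/7! = 12/5040
(j±m)!: 3!*1!*3!*0!*5!*0! = 4320
prefactor² = (2J+1)*Δ*N² = 432/7
  k=1: −1/(1!*0!*0!*2!*3!*0!) = -1/12
Σ = -1/12  ⇒  CG² = 432/7*(-1/12)² = 3/7
CG = −√(3/7) = -0.654654

−√(3/7) = -0.654654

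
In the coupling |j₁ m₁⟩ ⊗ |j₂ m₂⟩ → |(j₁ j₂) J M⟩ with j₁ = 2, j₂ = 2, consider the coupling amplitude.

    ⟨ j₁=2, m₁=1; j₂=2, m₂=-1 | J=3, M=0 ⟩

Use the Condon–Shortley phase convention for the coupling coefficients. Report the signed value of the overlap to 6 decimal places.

+0.632456  (= +√(2/5))

√[7·1!3!3!/8! · 3!1!1!3!3!3!] = √(81/10)
  +(−1)^0/∏(0,1,1,1,2,2)! = 1/4  (running 1/4)
  +(−1)^1/∏(1,0,0,0,3,3)! = -1/36  (running 2/9)
⟨..|..⟩ = √(81/10)·(2/9) = +0.632456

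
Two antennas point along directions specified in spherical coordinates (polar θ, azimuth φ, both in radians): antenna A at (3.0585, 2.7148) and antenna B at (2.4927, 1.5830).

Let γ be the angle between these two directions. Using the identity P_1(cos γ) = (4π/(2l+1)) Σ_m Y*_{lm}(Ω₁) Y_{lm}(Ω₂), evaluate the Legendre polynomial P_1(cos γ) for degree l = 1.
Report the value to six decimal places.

Addition theorem: P_1(cos γ) = (4π/3) Σ_m Y*_{lm}(Ω₁) Y_{lm}(Ω₂), m = −1…1:
  [-1]  conj(Y_{1,-1})(Ω₁) = -0.026103+0.011870i ; Y_{1,-1}(Ω₂) = -0.002548-0.208768i ; Δ = +0.002545+0.005419i
  [+0]  conj(Y_{1,0})(Ω₁) = -0.486917-0.000000i ; Y_{1,0}(Ω₂) = -0.389296+0.000000i ; Δ = +0.189555+0.000000i
  [+1]  conj(Y_{1,1})(Ω₁) = +0.026103+0.011870i ; Y_{1,1}(Ω₂) = +0.002548-0.208768i ; Δ = +0.002545-0.005419i
Total Σ_m = +0.194644+0.000000i. Multiply by 4.188790: +0.815322+0.000000i. P_1(cos γ) = 0.815322

0.815322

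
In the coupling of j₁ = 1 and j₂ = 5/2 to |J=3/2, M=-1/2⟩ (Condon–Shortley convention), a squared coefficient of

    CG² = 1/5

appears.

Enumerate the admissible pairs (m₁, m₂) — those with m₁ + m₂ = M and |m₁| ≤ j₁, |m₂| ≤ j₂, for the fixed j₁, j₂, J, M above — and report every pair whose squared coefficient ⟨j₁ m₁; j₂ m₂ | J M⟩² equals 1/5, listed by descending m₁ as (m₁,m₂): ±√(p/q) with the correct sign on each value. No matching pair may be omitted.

(-1,1/2): +√(1/5)

Admissible pairs with m₁+m₂ = M = -1/2: (-1,1/2), (0,-1/2), (1,-3/2)
  (m₁,m₂)=(1,-3/2): CG² = 2/5, CG = +√(2/5)
  (m₁,m₂)=(0,-1/2): CG² = 2/5, CG = −√(2/5)
  (m₁,m₂)=(-1,1/2): CG² = 1/5, CG = +√(1/5)   ← matches the target
Pairs with CG² = 1/5: (-1,1/2): +√(1/5)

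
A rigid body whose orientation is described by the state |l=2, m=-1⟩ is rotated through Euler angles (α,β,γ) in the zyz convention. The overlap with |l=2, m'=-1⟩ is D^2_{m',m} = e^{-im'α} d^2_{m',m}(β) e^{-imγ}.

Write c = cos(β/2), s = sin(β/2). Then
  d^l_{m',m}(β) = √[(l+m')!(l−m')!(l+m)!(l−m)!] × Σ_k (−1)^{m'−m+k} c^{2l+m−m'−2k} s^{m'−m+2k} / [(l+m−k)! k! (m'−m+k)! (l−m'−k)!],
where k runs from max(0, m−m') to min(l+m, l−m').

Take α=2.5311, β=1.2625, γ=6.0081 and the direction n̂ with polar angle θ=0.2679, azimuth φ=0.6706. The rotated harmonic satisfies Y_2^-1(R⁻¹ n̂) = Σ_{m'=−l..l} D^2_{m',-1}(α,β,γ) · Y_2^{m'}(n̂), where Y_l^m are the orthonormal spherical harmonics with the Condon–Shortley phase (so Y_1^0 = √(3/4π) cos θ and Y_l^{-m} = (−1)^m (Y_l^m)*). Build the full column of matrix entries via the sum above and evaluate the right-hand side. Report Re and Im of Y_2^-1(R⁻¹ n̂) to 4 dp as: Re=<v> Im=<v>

Need the full column D^2_{m',-1} for m'=−2..2 at α=2.5311, β=1.2625, γ=6.0081.
cos(β/2)=0.807290, sin(β/2)=0.590154
d^2_{-2,-1}: single k=1 term ⇒ +0.620991;  D = +0.046361-0.619258i
d^2_{-1,-1}: k∈[0..1] ⇒ +0.424736 -0.680945 = -0.256209;  D = +0.162140-0.198378i
d^2_{0,-1}: k∈[0..1] ⇒ -0.760555 +0.406445 = -0.354110;  D = -0.340796+0.096186i
d^2_{1,-1}: k∈[0..1] ⇒ +0.680945 -0.121300 = +0.559645;  D = -0.528459-0.184209i
d^2_{2,-1}: single k=0 term ⇒ -0.331861;  D = -0.194143-0.269147i
Y_2^{m'}(θ=0.2679,φ=0.6706) and Σ D·Y over m':
  (+0.0464-0.6193i)·(+0.0062-0.0264i)  (+0.1621-0.1984i)·(+0.1545-0.1226i)  (-0.3408+0.0962i)·(+0.5645+0.0000i)  (-0.5285-0.1842i)·(-0.1545-0.1226i)  (-0.1941-0.2691i)·(+0.0062+0.0264i)
Y_2^-1(R⁻¹ n̂) = -0.142702+0.085189i

Re=-0.1427 Im=0.0852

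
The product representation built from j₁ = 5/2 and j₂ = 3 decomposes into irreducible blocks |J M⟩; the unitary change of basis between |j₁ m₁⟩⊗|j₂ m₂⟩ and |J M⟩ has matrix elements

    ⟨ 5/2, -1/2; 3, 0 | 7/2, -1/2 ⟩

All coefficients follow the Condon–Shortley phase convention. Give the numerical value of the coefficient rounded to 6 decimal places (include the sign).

-0.436436  (= −√(4/21))

j₁+j₂−J=2  J+j₁−j₂=3  J−j₁+j₂=4  j₁+j₂+J+1=10
(j₁±m₁, j₂±m₂, J±M) = (2,3,3,3,3,4)
P² = 6912/175
sum k=0..2:
  [0] +1/72 = 1/72
  [1] −1/8 = -1/8
  [2] +1/24 = 1/24
S = -5/72
C² = P²·S² = 4/21 ; C = -0.436436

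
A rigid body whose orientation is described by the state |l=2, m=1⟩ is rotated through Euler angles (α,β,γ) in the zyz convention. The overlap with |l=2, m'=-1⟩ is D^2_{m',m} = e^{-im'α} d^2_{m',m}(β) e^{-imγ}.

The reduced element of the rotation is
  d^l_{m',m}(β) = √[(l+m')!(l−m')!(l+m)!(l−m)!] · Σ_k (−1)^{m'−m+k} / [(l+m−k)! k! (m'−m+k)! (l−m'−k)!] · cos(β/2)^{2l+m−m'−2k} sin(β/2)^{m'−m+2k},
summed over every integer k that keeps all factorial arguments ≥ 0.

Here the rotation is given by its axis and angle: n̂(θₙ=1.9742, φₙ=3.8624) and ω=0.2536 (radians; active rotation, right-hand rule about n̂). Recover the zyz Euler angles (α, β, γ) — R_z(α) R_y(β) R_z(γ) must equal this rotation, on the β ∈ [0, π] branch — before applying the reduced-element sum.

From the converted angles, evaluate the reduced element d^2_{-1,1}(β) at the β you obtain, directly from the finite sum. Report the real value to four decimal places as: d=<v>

Axis–angle → zyz. n̂ = (sinθₙcosφₙ, sinθₙsinφₙ, cosθₙ) = (-0.690969, -0.607014, -0.392551), ω = 0.2536.
R = I cosω + sinω [n̂]ₓ + (1−cosω) n̂n̂ᵀ gives
  R = [+0.983286, +0.111902, -0.143619; -0.085072, +0.979801, +0.180979; +0.160970, -0.165736, +0.972944]
β = atan2(√(R₁₃²+R₂₃²), R₃₃) = 0.233147; α = atan2(R₂₃, R₁₃) mod 2π = 2.241601; γ = atan2(R₃₂, −R₃₁) mod 2π = 3.941579
d^2_{-1,1}(β=0.2331) via the finite sum:
Half-angle: c=0.993213, s=0.116310. N=√(1·6·6·1)=6.000000
The bounds max(0,m−m')=2 and min(l+m,l−m')=3 give 2 terms
  k=2: (−1)^0·6.0000/(2)·0.9932^2·0.1163^2 = +0.040035
  k=3: (−1)^1·6.0000/(6)·0.9932^0·0.1163^4 = -0.000183
d^2_{-1,1}(0.2331) = +0.040035 -0.000183 = +0.039852

d=0.0399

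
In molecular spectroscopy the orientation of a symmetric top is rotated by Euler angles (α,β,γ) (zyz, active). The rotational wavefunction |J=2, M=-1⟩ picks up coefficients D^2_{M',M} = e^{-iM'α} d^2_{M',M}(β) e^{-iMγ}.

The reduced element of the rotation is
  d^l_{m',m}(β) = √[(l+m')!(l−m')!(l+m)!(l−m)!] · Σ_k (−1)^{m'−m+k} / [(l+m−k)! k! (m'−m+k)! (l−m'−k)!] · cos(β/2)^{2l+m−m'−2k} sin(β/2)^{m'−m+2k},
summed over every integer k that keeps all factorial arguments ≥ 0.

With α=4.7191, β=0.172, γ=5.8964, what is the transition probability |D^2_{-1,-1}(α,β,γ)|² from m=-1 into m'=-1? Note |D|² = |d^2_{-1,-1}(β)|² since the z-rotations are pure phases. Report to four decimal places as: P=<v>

P=0.9280

D^2_{-1,-1}(4.7191,0.1720,5.8964) = e^{-i·-1·4.7191}·d^2_{-1,-1}(0.1720)·e^{-i·-1·5.8964}. Compute d first:
With c≡cos(β/2)=0.996304 and s≡sin(β/2)=0.085894, N=[1·6·1·6]^{1/2}=6.000000
Admissible k: 0..1 (factorial args all ≥0)
  k=0: (−1)^0·6.0000/(6)·0.9963^4·0.0859^0 = +0.985299
  k=1: (−1)^1·6.0000/(2)·0.9963^2·0.0859^2 = -0.021970
d^2_{-1,-1}(0.1720) = +0.985299 -0.021970 = +0.963329
|D^2_{-1,-1}|² = |d^2_{-1,-1}(β)|² = (+0.963329)² = 0.928002 (the z-rotation phases have unit modulus)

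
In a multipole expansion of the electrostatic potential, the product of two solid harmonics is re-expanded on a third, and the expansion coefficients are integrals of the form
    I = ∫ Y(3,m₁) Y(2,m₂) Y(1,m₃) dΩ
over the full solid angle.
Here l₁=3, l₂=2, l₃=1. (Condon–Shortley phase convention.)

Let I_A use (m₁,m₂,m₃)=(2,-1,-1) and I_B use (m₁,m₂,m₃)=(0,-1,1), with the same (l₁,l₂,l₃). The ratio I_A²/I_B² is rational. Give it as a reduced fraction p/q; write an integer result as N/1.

10/3

Shared (l₁,l₂,l₃)=(3,2,1): N and (l;000)² cancel in I_A²/I_B².
A: Δ = 4!·2!·0!/7! = 1/105; Racah Σ t=1..1: t=1:−1/12 = -1/12; ⇒ 3j(3 2 1; 2 -1 -1)² = 2/21, sgn -1
B: Δ = 4!·2!·0!/7! = 1/105; Racah Σ t=1..1: t=1:−1/12 = -1/12; ⇒ 3j(3 2 1; 0 -1 1)² = 1/35, sgn -1
I_A²/I_B² = (2/21)/(1/35) = 10/3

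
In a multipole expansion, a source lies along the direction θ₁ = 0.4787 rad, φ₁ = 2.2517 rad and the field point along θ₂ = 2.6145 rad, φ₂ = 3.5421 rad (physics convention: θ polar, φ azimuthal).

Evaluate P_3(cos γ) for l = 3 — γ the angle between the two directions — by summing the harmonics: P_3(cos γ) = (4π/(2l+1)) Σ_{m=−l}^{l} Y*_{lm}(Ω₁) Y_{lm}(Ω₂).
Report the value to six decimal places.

Addition theorem: P_3(cos γ) = (4π/7) Σ_m Y*_{lm}(Ω₁) Y_{lm}(Ω₂), m = −3…3:
  m=-3: Y*=(0.036320, 0.018537)  Y=(-0.019167, 0.049525)  product (-0.001614, 0.001443)
  m=-2: Y*=(-0.039931, -0.188279)  Y=(-0.155549, 0.160485)  product (0.036427, 0.022878)
  m=-1: Y*=(-0.275425, 0.339964)  Y=(-0.409411, 0.173341)  product (0.053832, -0.186928)
  m=+0: Y*=(0.311064, -0.000000)  Y=(-0.237005, 0.000000)  product (-0.073724, 0.000000)
  m=+1: Y*=(0.275425, 0.339964)  Y=(0.409411, 0.173341)  product (0.053832, 0.186928)
  m=+2: Y*=(-0.039931, 0.188279)  Y=(-0.155549, -0.160485)  product (0.036427, -0.022878)
  m=+3: Y*=(-0.036320, 0.018537)  Y=(0.019167, 0.049525)  product (-0.001614, -0.001443)
Total Σ_m = (0.103566, -0.000000). Multiply by 1.795196: (0.185921, -0.000000). P_3(cos γ) = 0.185921

0.185921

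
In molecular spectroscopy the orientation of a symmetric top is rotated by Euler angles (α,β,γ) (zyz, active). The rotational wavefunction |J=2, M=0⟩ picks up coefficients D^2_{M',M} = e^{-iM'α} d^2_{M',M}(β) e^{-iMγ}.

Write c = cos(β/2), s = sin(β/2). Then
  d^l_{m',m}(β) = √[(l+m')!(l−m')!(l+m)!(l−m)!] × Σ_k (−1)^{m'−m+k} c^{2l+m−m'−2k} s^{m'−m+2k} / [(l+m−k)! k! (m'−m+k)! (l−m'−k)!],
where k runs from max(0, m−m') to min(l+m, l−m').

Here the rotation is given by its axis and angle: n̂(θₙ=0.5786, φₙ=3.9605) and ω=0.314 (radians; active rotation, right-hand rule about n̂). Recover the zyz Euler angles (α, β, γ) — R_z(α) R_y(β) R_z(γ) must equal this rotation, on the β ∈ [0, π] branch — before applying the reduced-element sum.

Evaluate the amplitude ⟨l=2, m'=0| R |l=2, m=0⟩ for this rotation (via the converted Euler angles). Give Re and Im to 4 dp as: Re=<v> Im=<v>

Re=0.9565 Im=0.0000

Axis–angle → zyz. n̂ = (sinθₙcosφₙ, sinθₙsinφₙ, cosθₙ) = (-0.373511, -0.399421, +0.837229), ω = 0.3140.
R = I cosω + sinω [n̂]ₓ + (1−cosω) n̂n̂ᵀ gives
  R = [+0.957927, -0.251297, -0.138657; +0.265886, +0.958906, +0.099014; +0.108077, -0.131715, +0.985378]
β = atan2(√(R₁₃²+R₂₃²), R₃₃) = 0.171216; α = atan2(R₂₃, R₁₃) mod 2π = 2.521471; γ = atan2(R₃₂, −R₃₁) mod 2π = 4.025249
Split into d^2_{0,0}(β=0.1712) × two z-phases.
c=cos(0.171216/2)=0.996338, s=sin(0.171216/2)=0.085504; N=√[2·2·2·2]=4.000000
k∈{0,1,2} keeps every argument non-negative
  k=0: (−1)^0·4.0000/(4)·0.9963^4·0.0855^0 = +0.985432
  k=1: (−1)^1·4.0000/(1)·0.9963^2·0.0855^2 = -0.029030
  k=2: (−1)^2·4.0000/(4)·0.9963^0·0.0855^4 = +0.000053
d^2_{0,0}(0.1712) = +0.985432 -0.029030 +0.000053 = +0.956456
Attach z-rotation phases: D = e^{-i(0)(2.5215)}·(+0.956456)·e^{-i(0)(4.0252)} = +0.956456+0.000000i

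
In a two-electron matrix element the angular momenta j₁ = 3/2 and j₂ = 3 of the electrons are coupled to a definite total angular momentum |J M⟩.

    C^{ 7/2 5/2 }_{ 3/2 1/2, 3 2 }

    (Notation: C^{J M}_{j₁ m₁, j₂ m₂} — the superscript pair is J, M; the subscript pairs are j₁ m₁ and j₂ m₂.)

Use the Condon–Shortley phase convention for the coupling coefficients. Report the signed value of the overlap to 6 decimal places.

−√(1/7) = -0.377964

j₁+j₂−J=1  J+j₁−j₂=2  J−j₁+j₂=5  j₁+j₂+J+1=9
(j₁±m₁, j₂±m₂, J±M) = (2,1,5,1,6,1)
P² = 6400/7
sum k=0..1:
  [0] +1/120 = 1/120
  [1] −1/48 = -1/48
S = -1/80
C² = P²·S² = 1/7 ; C = -0.377964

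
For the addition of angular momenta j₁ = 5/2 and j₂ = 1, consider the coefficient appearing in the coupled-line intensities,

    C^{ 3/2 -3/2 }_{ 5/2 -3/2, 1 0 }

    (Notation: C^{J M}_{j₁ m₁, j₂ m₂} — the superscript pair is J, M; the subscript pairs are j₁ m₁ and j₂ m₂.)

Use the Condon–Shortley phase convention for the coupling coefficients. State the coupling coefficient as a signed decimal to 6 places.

j₁+j₂−J=2  J+j₁−j₂=3  J−j₁+j₂=0  j₁+j₂+J+1=6
(j₁±m₁, j₂±m₂, J±M) = (1,4,1,1,0,3)
P² = 48/5
sum k=1..1:
  [1] −1/6 = -1/6
S = -1/6
C² = P²·S² = 4/15 ; C = -0.516398

−√(4/15) ≈ -0.516398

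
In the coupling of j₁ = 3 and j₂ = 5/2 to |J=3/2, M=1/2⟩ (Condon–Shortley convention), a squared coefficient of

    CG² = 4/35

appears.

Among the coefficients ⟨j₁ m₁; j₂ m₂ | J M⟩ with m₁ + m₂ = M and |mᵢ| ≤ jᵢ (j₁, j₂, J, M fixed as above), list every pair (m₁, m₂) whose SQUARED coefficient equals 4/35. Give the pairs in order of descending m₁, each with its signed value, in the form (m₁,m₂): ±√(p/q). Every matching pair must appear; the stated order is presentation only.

(0,1/2): +√(4/35)

Admissible pairs with m₁+m₂ = M = 1/2: (-2,5/2), (-1,3/2), (0,1/2), (1,-1/2), (2,-3/2), (3,-5/2)
  (m₁,m₂)=(3,-5/2): CG² = 5/14, CG = +√(5/14)
  (m₁,m₂)=(2,-3/2): CG² = 1/21, CG = −√(1/21)
  (m₁,m₂)=(1,-1/2): CG² = 1/105, CG = −√(1/105)
  (m₁,m₂)=(0,1/2): CG² = 4/35, CG = +√(4/35)   ← matches the target
  (m₁,m₂)=(-1,3/2): CG² = 7/30, CG = −√(7/30)
  (m₁,m₂)=(-2,5/2): CG² = 5/21, CG = +√(5/21)
Pairs with CG² = 4/35: (0,1/2): +√(4/35)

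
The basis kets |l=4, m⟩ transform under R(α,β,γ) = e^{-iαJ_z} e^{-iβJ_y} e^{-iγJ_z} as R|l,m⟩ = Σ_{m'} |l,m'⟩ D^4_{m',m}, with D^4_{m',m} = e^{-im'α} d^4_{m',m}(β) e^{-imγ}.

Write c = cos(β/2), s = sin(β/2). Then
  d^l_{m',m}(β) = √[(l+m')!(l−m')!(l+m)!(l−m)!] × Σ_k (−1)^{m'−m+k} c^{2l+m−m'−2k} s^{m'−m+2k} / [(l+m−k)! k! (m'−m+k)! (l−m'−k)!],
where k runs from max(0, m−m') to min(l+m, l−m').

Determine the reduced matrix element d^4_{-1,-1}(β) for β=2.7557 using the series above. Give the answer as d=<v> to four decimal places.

d=-0.2917

d^4_{-1,-1}(β=2.7557) via the finite sum:
With c≡cos(β/2)=0.191751 and s≡sin(β/2)=0.981444, N=[6·120·6·120]^{1/2}=720.000000
The bounds max(0,m−m')=0 and min(l+m,l−m')=3 give 4 terms
  k=0: (−1)^0·720.0000/(720)·0.1918^8·0.9814^0 = +0.000002
  k=1: (−1)^1·720.0000/(48)·0.1918^6·0.9814^2 = -0.000718
  k=2: (−1)^2·720.0000/(24)·0.1918^4·0.9814^4 = +0.037630
  k=3: (−1)^3·720.0000/(72)·0.1918^2·0.9814^6 = -0.328601
d^4_{-1,-1}(2.7557) = +0.000002 -0.000718 +0.037630 -0.328601 = -0.291687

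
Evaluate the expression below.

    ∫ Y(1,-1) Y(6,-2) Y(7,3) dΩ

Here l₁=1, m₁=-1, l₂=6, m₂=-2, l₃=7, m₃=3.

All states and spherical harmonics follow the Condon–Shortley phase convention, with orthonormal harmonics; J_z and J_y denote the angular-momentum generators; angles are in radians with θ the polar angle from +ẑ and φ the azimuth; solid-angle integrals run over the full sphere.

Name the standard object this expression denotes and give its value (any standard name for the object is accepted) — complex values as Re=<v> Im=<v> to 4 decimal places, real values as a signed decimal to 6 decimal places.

This is a Gaunt coefficient — the integral of a triple product of spherical harmonics over the sphere.
Rules hold: Σm=0, L=14 even, 5≤7≤7.
N = 3·13·15 = 585
Δ = 0!·2!·12!/15! = 1/1365
Racah Σ t=0..0: t=0:+1/518400 = 1/518400
⇒ 3j(1 6 7; 0 0 0)² = 7/195, sgn -1
Racah Σ t=0..0: t=0:+1/1935360 = 1/1935360
⇒ 3j(1 6 7; -1 -2 3)² = 3/91, sgn +1
4πI² = N·(3j₀)²·(3jₘ)² = 9/13
I = -1·√(0.692308/4π) = -0.23471705

Gaunt coefficient, -0.234717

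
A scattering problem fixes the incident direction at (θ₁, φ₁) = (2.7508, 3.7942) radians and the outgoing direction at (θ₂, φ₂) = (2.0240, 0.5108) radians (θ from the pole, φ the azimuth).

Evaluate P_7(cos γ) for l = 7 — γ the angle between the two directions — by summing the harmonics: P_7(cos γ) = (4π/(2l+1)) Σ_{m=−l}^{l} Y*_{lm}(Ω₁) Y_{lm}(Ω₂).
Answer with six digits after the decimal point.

-0.138398

Term-by-term m-sum for l=7 (normalisation 4π/15 = 0.837758):
  m=-7: (0.000084, 0.000576) × (-0.215394, 0.099831) = (-0.000075, -0.000116)  (running Σ = (-0.000075, -0.000116))
  m=-6: (0.003779, 0.003694) × (0.431330, 0.033188) = (0.001507, 0.001719)  (running Σ = (0.001432, 0.001603))
  m=-5: (0.029543, 0.003606) × (-0.267674, -0.178291) = (-0.007265, -0.006232)  (running Σ = (-0.005833, -0.004629))
  m=-4: (0.099942, -0.058714) × (-0.048502, -0.094918) = (-0.010420, -0.006638)  (running Σ = (-0.016254, -0.011268))
  m=-3: (0.117912, -0.289296) × (-0.013571, 0.353260) = (0.100597, 0.045580)  (running Σ = (0.084343, 0.034312))
  m=-2: (-0.140342, -0.515951) × (0.024063, -0.039319) = (-0.023664, -0.006897)  (running Σ = (0.060679, 0.027415))
  m=-1: (-0.322457, -0.246462) × (0.286093, -0.160329) = (-0.131768, -0.018812)  (running Σ = (-0.071088, 0.008603))
  m=0: (0.261773, -0.000000) × (-0.087954, 0.000000) = (-0.023024, 0.000000)  (running Σ = (-0.094112, 0.008603))
  m=1: (0.322457, -0.246462) × (-0.286093, -0.160329) = (-0.131768, 0.018812)  (running Σ = (-0.225880, 0.027415))
  m=2: (-0.140342, 0.515951) × (0.024063, 0.039319) = (-0.023664, 0.006897)  (running Σ = (-0.249543, 0.034312))
  m=3: (-0.117912, -0.289296) × (0.013571, 0.353260) = (0.100597, -0.045580)  (running Σ = (-0.148947, -0.011268))
  m=4: (0.099942, 0.058714) × (-0.048502, 0.094918) = (-0.010420, 0.006638)  (running Σ = (-0.159367, -0.004629))
  m=5: (-0.029543, 0.003606) × (0.267674, -0.178291) = (-0.007265, 0.006232)  (running Σ = (-0.166632, 0.001603))
  m=6: (0.003779, -0.003694) × (0.431330, -0.033188) = (0.001507, -0.001719)  (running Σ = (-0.165125, -0.000116))
  m=7: (-0.000084, 0.000576) × (0.215394, 0.099831) = (-0.000075, 0.000116)  (running Σ = (-0.165200, 0.000000))
Accumulated sum (-0.165200, 0.000000); after 4π/(2l+1) scaling, (-0.138398, 0.000000) ⇒ P_7 = -0.138398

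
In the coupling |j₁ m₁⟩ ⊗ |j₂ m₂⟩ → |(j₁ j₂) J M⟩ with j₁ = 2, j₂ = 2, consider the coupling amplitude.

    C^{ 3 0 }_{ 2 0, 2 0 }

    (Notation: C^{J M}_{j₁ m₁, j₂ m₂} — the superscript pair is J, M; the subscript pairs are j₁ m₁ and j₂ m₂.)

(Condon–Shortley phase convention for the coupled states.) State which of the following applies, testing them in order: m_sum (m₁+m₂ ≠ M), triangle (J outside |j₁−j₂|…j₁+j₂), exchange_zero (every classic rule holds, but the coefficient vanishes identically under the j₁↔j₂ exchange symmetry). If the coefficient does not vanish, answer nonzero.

exchange_zero

m-sum: m₁+m₂ = 0+0 = 0, M = 0  ✓
triangle: |j₁−j₂| = 0 ≤ J = 3 ≤ j₁+j₂ = 4  ✓
exchange: j₁=j₂ and m₁=m₂, and (−1)^(j₁+j₂−J) = (−1)^1 = −1 forces ⟨j₁m₁;j₂m₂|JM⟩ = −⟨j₂m₂;j₁m₁|JM⟩ = −⟨j₁m₁;j₂m₂|JM⟩ ⇒ the coefficient vanishes identically
Racah sum check: Σ_k collapses to 0 ⇒ CG = 0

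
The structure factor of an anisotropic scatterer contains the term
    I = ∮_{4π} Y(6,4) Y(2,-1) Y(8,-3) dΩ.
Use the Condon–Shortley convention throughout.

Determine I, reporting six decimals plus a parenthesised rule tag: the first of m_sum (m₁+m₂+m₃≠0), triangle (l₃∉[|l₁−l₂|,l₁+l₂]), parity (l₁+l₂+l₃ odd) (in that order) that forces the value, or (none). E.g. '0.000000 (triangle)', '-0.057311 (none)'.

-0.089004 (none)

m-sum 0 ✓  L=16 even ✓  4≤8≤8 ✓
Π(2lᵢ+1) = 13×5×17 = 1105
triangle coeff Δ(6,2,8) = 1/30940
Σ_t [0,0]: t=0:+1/2073600 = 1/2073600
(3j)²=28/1105 [(6 2 8; 0 0 0)], sign=+1
Σ_t [0,0]: t=0:+1/43545600 = 1/43545600
(3j)²=11/3094 [(6 2 8; 4 -1 -3)], sign=-1
⇒ 4πI² = 22/221
I = (-1)√(22/221/(4π)) = -0.08900415
No selection rule forces the value: the integral is nonzero (none).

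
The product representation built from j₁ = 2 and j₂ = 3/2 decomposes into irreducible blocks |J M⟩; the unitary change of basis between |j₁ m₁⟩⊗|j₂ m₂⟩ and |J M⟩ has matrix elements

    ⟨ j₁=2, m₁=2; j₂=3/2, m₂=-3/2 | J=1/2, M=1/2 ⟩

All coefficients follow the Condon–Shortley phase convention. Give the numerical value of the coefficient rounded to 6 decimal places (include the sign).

triangle: 3!×1!×0!/5! = 6/120
(j±m)!: 4!×0!×0!×3!×1!×0! = 144
prefactor² = (2J+1)×Δ×N² = 72/5
  k=0: +1/(0!×3!×0!×0!×1!×0!) = 1/6
Σ = 1/6  ⇒  CG² = 72/5×(1/6)² = 2/5
CG = +√(2/5) = +0.632456

+0.632456  (= +√(2/5))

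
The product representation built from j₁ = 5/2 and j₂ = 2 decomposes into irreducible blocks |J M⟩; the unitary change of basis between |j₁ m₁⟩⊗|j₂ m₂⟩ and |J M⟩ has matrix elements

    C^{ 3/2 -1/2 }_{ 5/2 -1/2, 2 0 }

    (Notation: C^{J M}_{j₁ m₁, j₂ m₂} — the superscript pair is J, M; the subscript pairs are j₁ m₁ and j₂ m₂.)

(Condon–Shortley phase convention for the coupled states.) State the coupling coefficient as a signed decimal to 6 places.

√[4·3!2!1!/7! · 2!3!2!2!1!2!] = √(32/35)
  +(−1)^1/∏(1,2,2,1,0,0)! = -1/4  (running -1/4)
  +(−1)^2/∏(2,1,1,0,1,1)! = 1/2  (running 1/4)
⟨..|..⟩ = √(32/35)·(1/4) = +0.239046

+√(2/35) ≈ +0.239046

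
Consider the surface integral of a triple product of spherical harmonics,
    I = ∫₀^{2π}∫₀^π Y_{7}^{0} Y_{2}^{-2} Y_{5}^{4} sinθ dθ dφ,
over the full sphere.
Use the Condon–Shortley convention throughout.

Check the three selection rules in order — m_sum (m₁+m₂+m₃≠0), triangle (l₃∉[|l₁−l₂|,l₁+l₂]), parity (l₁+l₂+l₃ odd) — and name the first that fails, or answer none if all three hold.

Σmᵢ = 2  ✗
l₃∈[|l₁−l₂|,l₁+l₂]=[5,9], have l₃=5
Σlᵢ = 14 ⇒ even

m_sum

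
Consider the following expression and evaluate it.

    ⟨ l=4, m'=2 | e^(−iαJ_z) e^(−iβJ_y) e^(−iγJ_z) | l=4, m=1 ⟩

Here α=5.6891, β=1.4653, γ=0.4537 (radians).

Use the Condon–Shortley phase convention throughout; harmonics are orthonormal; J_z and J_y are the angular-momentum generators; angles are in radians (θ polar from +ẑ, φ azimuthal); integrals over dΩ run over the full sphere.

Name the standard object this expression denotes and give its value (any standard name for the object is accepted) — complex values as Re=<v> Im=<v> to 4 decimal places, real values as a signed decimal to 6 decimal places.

This is a Wigner D-matrix element — the rotation-matrix element ⟨l m'| R(α,β,γ) |l m⟩ in the angular-momentum basis.
Split into d^4_{2,1}(β=1.4653) × two z-phases.
Half-angle: c=0.743405, s=0.668842. N=√(720·2·120·6)=1018.233765
k: max(0,(1)−(2))=0 … min(4+(1),4−(2))=2
  k=0: (−1)^1·1018.2338/(240)·0.7434^7·0.6688^1 = -0.356071
  k=1: (−1)^2·1018.2338/(48)·0.7434^5·0.6688^3 = +1.441130
  k=2: (−1)^3·1018.2338/(72)·0.7434^3·0.6688^5 = -0.777693
d^4_{2,1}(1.4653) = -0.356071 +1.441130 -0.777693 = +0.307365
Phases: e^{-i·(2)·5.6891}=+0.373358+0.927688i, e^{-i·(1)·0.4537}=+0.898832-0.438294i ⇒ D=+0.228122+0.205995i

Wigner D-matrix element, Re=0.2281 Im=0.2060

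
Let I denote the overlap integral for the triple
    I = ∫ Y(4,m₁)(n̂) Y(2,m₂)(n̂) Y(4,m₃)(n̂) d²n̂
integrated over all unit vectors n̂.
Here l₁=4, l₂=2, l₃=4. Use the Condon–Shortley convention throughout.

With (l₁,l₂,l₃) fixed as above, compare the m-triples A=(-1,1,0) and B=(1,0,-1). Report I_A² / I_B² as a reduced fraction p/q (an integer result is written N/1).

l's match ⇒ only the (l;m) 3-j factors differ between A and B.
A: triangle coeff Δ(4,2,4) = 1/13860; Σ_t [1,2]: t=1:−1/96 t=2:+1/72 = 1/288; (3j)²=1/462 [(4 2 4; -1 1 0)], sign=+1
B: triangle coeff Δ(4,2,4) = 1/13860; Σ_t [0,2]: t=0:+1/144 t=1:−1/48 t=2:+1/480 = -17/1440; (3j)²=289/13860 [(4 2 4; 1 0 -1)], sign=+1
I_A²/I_B² = (1/462)/(289/13860) = 30/289

30/289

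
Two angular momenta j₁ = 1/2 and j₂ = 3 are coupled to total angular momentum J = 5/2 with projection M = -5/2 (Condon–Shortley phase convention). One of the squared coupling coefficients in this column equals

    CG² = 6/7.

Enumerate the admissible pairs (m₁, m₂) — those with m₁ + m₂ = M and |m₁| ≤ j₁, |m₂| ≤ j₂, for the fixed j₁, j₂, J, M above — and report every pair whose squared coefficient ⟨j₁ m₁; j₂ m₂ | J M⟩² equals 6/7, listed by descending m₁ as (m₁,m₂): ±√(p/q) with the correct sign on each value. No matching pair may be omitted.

Admissible pairs with m₁+m₂ = M = -5/2: (-1/2,-2), (1/2,-3)
  (m₁,m₂)=(1/2,-3): CG² = 6/7, CG = +√(6/7)   ← matches the target
  (m₁,m₂)=(-1/2,-2): CG² = 1/7, CG = −√(1/7)
Pairs with CG² = 6/7: (1/2,-3): +√(6/7)

(1/2,-3): +√(6/7)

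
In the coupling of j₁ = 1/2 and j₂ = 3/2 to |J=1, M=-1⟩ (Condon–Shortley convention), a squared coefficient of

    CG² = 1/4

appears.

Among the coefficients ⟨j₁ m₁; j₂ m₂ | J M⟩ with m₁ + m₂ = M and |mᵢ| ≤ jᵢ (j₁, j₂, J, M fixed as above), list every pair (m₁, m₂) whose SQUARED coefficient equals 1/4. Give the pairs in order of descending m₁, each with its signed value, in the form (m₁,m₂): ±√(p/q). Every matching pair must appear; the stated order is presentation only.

(-1/2,-1/2): −√(1/4)

Admissible pairs with m₁+m₂ = M = -1: (-1/2,-1/2), (1/2,-3/2)
  (m₁,m₂)=(1/2,-3/2): CG² = 3/4, CG = +√(3/4)
  (m₁,m₂)=(-1/2,-1/2): CG² = 1/4, CG = −√(1/4)   ← matches the target
Pairs with CG² = 1/4: (-1/2,-1/2): −√(1/4)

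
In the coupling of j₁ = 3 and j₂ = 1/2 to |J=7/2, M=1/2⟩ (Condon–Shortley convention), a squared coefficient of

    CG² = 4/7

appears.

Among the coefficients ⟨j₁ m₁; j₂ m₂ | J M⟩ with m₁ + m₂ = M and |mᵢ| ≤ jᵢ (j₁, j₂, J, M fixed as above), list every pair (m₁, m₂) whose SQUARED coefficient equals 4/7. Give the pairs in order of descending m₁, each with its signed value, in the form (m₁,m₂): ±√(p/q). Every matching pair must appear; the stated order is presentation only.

(0,1/2): +√(4/7)

Admissible pairs with m₁+m₂ = M = 1/2: (0,1/2), (1,-1/2)
  (m₁,m₂)=(1,-1/2): CG² = 3/7, CG = +√(3/7)
  (m₁,m₂)=(0,1/2): CG² = 4/7, CG = +√(4/7)   ← matches the target
Pairs with CG² = 4/7: (0,1/2): +√(4/7)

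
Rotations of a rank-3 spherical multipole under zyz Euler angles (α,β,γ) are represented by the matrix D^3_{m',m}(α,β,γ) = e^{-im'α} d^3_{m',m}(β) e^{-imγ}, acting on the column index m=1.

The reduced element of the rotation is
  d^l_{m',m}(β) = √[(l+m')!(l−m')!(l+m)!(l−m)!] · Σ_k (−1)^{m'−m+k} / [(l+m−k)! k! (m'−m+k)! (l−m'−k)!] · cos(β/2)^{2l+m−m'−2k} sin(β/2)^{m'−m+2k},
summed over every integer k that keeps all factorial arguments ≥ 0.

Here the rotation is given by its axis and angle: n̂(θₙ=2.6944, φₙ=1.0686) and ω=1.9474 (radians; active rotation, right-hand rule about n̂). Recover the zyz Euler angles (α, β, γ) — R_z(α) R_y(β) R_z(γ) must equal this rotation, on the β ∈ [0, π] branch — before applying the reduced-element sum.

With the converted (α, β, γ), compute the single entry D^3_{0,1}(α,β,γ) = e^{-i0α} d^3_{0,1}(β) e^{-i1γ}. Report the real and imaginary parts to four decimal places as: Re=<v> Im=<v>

Axis–angle → zyz. n̂ = (sinθₙcosφₙ, sinθₙsinφₙ, cosθₙ) = (+0.208154, +0.379042, -0.901665), ω = 1.9474.
R = I cosω + sinω [n̂]ₓ + (1−cosω) n̂n̂ᵀ gives
  R = [-0.308502, +0.946390, +0.095770; -0.730560, -0.171254, -0.661025; -0.609187, -0.273893, +0.744227]
β = atan2(√(R₁₃²+R₂₃²), R₃₃) = 0.731420; α = atan2(R₂₃, R₁₃) mod 2π = 4.856268; γ = atan2(R₃₂, −R₃₁) mod 2π = 5.860661
Split into d^3_{0,1}(β=0.7314) × two z-phases.
With c≡cos(β/2)=0.933870 and s≡sin(β/2)=0.357612, N=[6·6·24·2]^{1/2}=41.569219
k: max(0,(1)−(0))=1 … min(3+(1),3−(0))=3
  k=1: (−1)^0·41.5692/(12)·0.9339^5·0.3576^1 = +0.879904
  k=2: (−1)^1·41.5692/(4)·0.9339^3·0.3576^3 = -0.387087
  k=3: (−1)^2·41.5692/(12)·0.9339^1·0.3576^5 = +0.018921
d^3_{0,1}(0.7314) = +0.879904 -0.387087 +0.018921 = +0.511738
Phases: e^{-i·(0)·4.8563}=+1.000000+0.000000i, e^{-i·(1)·5.8607}=+0.912057+0.410064i ⇒ D=+0.466734+0.209846i

Re=0.4667 Im=0.2098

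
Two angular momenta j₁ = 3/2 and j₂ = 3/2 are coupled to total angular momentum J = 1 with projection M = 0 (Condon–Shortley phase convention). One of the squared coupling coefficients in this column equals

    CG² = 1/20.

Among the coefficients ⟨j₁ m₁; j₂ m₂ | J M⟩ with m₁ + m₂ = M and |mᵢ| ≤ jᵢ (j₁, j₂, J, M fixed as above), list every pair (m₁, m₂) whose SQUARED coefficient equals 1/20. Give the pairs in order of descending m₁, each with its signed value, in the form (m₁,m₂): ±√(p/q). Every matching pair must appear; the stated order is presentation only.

Admissible pairs with m₁+m₂ = M = 0: (-3/2,3/2), (-1/2,1/2), (1/2,-1/2), (3/2,-3/2)
  (m₁,m₂)=(3/2,-3/2): CG² = 9/20, CG = +√(9/20)
  (m₁,m₂)=(1/2,-1/2): CG² = 1/20, CG = −√(1/20)   ← matches the target
  (m₁,m₂)=(-1/2,1/2): CG² = 1/20, CG = −√(1/20)   ← matches the target
  (m₁,m₂)=(-3/2,3/2): CG² = 9/20, CG = +√(9/20)
Pairs with CG² = 1/20: (1/2,-1/2): −√(1/20); (-1/2,1/2): −√(1/20)

(1/2,-1/2): −√(1/20); (-1/2,1/2): −√(1/20)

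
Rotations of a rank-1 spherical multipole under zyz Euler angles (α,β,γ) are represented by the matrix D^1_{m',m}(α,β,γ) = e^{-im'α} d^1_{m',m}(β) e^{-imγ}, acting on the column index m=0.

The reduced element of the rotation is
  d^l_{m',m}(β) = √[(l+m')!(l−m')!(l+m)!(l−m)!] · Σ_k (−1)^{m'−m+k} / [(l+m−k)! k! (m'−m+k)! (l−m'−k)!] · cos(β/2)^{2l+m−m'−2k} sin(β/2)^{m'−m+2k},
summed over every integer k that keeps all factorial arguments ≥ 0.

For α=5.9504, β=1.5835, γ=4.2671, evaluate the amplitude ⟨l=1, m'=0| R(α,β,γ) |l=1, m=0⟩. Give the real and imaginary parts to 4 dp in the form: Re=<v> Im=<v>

Re=-0.0127 Im=0.0000

Split into d^1_{0,0}(β=1.5835) × two z-phases.
Half-angle: c=0.702601, s=0.711584. N=√(1·1·1·1)=1.000000
The bounds max(0,m−m')=0 and min(l+m,l−m')=1 give 2 terms
  k=0: (−1)^0·1.0000/(1)·0.7026^2·0.7116^0 = +0.493648
  k=1: (−1)^1·1.0000/(1)·0.7026^0·0.7116^2 = -0.506352
d^1_{0,0}(1.5835) = +0.493648 -0.506352 = -0.012703
Phases: e^{-i·(0)·5.9504}=+1.000000+0.000000i, e^{-i·(0)·4.2671}=+1.000000+0.000000i ⇒ D=-0.012703+0.000000i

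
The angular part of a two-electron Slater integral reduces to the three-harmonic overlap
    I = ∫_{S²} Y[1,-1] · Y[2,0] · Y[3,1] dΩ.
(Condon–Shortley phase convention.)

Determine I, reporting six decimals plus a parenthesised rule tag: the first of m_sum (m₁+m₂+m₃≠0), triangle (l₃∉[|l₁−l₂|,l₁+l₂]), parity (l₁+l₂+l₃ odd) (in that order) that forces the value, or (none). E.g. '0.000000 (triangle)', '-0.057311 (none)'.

Rules hold: Σm=0, L=6 even, 1≤3≤3.
N = 3·5·7 = 105
Δ = 0!·2!·4!/7! = 1/105
Racah Σ t=0..0: t=0:+1/4 = 1/4
⇒ 3j(1 2 3; 0 0 0)² = 3/35, sgn -1
Racah Σ t=0..0: t=0:+1/8 = 1/8
⇒ 3j(1 2 3; -1 0 1)² = 2/35, sgn +1
4πI² = N·(3j₀)²·(3jₘ)² = 18/35
I = -1·√(0.514286/4π) = -0.20230066
No selection rule forces the value: the integral is nonzero (none).

-0.202301 (none)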